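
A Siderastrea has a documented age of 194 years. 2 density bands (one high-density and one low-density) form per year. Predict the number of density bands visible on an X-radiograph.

388 density bands

194 years at 2 density bands per year gives 194 × 2 = 388 density bands.
So 388 density bands should be present.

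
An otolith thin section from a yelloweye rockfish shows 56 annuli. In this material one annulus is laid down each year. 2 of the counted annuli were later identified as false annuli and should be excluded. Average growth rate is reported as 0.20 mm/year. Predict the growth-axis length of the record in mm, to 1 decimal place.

Correcting the raw count gives 56 − 2 = 54 true annuli.
Length ≈ 0.20 × 54 = 10.8 mm.

10.8 mm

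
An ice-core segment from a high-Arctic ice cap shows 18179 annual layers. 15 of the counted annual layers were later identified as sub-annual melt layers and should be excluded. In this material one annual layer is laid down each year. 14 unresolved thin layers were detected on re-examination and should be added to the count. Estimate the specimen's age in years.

Adjusted count: 18179 − 15 + 14 = 18178 annual layers.
At one annual layer per year, that is 18178 years.

18178 years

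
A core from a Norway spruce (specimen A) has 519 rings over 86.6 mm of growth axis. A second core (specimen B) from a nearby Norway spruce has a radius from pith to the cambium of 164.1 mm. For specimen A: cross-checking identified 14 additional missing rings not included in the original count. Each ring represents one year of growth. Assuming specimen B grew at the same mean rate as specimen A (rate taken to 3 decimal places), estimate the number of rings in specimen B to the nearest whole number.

Specimen A: adjusted count: 519 + 14 = 533 rings.
A: Mean rate = 86.6 mm / 533 years ≈ 0.162 mm per year.
B spans 164.1 / 0.162 = 1012.96 years ≈ 1013 rings.

1013 rings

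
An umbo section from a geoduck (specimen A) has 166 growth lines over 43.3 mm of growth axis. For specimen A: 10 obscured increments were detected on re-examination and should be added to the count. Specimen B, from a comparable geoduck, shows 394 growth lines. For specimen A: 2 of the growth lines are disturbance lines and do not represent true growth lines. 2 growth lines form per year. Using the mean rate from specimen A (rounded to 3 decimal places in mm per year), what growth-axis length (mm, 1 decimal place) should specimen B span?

98.1 mm

Specimen A: after corrections the count is 166 − 2 + 10 = 174 growth lines.
Specimen A: 174 growth lines at 2 per year is 174 / 2 = 87 years.
A: 43.3 mm over 87 years gives 43.3 / 87 ≈ 0.498 mm per year.
Specimen B: 394 growth lines at 2 per year is 394 / 2 = 197 years. For B, 0.498 mm/year × 197 years = 98.1 mm.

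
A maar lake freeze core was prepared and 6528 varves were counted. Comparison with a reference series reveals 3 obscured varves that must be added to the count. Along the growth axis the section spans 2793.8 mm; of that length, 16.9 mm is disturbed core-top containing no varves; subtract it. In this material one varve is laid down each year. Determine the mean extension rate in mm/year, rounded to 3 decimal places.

True varve count = 6528 + 3 = 6531.
The growth record spans 2793.8 − 16.9 = 2776.9 mm.
2776.9 mm over 6531 years gives 2776.9 / 6531 ≈ 0.425 mm/year.

0.425 mm/year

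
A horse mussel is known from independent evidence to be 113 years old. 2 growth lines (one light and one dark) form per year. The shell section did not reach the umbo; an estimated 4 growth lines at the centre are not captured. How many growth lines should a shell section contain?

222 growth lines

113 years at 2 growth lines per year gives 113 × 2 = 226 growth lines.
Subtracting the 4 growth lines not captured gives 226 − 4 = 222 growth lines in the record.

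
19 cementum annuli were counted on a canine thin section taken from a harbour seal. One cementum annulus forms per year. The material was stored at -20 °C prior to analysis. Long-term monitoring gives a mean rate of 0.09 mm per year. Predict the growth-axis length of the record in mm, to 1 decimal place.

1.7 mm

The record spans 19 years at 0.09 mm per year.
Length ≈ 0.09 × 19 = 1.7 mm.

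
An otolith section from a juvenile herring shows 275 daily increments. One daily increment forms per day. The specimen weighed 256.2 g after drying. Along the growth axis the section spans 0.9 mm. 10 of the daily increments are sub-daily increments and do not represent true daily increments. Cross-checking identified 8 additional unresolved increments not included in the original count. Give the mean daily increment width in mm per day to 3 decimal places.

Correcting the raw count gives 275 − 10 + 8 = 273 true daily increments.
0.9 mm over 273 days gives 0.9 / 273 ≈ 0.003 mm per day.

0.003 mm per day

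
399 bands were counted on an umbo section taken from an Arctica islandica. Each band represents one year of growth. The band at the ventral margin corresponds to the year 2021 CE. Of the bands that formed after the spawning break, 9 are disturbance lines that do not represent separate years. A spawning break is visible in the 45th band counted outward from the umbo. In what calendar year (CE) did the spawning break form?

The spawning break sits at band 45 from the umbo, so 399 − 45 = 354 bands formed after it.
Excluding 9 false bands: 354 − 9 = 345.
Counting back 345 years from 2021 CE places the spawning break in 2021 − 345 = 1676 CE.

1676 CE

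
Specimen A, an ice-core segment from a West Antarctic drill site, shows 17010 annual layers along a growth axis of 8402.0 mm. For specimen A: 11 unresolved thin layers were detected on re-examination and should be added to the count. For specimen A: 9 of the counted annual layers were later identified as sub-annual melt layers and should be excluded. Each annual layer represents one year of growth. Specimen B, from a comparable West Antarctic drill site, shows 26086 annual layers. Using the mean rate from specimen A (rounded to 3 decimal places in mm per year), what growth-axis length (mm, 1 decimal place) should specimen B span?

Specimen A: adjusted count: 17010 − 9 + 11 = 17012 annual layers.
A: 8402.0 mm over 17012 years gives 8402.0 / 17012 ≈ 0.494 mm/yr.
Length of B = 0.494 × 26086 = 12886.5 mm.

12886.5 mm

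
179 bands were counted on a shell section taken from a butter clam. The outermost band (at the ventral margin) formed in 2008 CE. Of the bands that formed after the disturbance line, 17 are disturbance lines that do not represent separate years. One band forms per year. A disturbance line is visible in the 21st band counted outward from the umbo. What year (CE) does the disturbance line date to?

1867 CE

The disturbance line sits at band 21 from the umbo, so 179 − 21 = 158 bands formed after it.
Removing the 17 false bands leaves 158 − 17 = 141 true bands beyond the disturbance line.
2008 − 141 = 1867 CE.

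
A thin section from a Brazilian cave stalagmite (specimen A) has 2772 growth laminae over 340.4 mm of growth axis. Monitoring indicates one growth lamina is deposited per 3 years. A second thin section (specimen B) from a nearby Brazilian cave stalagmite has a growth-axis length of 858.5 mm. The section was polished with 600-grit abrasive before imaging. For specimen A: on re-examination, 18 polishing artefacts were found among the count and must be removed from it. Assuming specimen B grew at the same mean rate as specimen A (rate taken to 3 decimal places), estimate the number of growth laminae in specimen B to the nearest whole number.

6980 growth laminae

Specimen A: adjusted count: 2772 − 18 = 2754 growth laminae.
Specimen A: 2754 growth laminae at 3 years each span 2754 × 3 = 8262 years.
A: 340.4 mm over 8262 years gives 340.4 / 8262 ≈ 0.041 mm per year.
Specimen B: 858.5 mm / 0.041 mm per year = 20939.02 years; at 3 years per growth lamina that is 20939.02 / 3 ≈ 6980 growth laminae.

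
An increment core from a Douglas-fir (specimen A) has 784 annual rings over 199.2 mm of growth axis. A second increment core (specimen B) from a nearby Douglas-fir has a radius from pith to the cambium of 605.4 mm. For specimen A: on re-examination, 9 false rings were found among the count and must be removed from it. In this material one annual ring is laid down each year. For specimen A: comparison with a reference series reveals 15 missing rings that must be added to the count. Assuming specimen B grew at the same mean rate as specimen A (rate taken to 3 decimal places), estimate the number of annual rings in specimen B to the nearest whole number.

Specimen A: correcting the raw count gives 784 − 9 + 15 = 790 true annual rings.
A: Extension rate ≈ 199.2 / 790 = 0.252 mm/year.
B spans 605.4 / 0.252 = 2402.38 years ≈ 2402 annual rings.

2402 annual rings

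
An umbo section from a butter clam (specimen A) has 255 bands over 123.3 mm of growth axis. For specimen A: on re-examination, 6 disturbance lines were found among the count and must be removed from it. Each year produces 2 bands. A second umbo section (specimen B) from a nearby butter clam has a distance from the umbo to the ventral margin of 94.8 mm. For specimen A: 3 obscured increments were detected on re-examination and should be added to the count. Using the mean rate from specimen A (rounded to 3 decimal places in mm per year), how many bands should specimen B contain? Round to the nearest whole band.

Specimen A: correcting the raw count gives 255 − 6 + 3 = 252 true bands.
Specimen A: 252 bands at 2 per year is 252 / 2 = 126 years.
A: Extension rate ≈ 123.3 / 126 = 0.979 mm/yr.
For B, 94.8 / 0.979 = 96.83 years; at 2 bands per year that is 96.83 × 2 ≈ 194 bands.

194 bands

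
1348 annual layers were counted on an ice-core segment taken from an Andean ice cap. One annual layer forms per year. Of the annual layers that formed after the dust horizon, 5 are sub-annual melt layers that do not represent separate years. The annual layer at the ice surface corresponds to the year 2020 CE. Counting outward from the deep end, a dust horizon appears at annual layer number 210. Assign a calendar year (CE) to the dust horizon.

Between annual layer 210 and the ice surface there are 1348 − 210 = 1138 annual layers.
1138 − 5 false = 1133 true annual layers after the dust horizon.
Counting back 1133 years from 2020 CE places the dust horizon in 2020 − 1133 = 887 CE.

887 CE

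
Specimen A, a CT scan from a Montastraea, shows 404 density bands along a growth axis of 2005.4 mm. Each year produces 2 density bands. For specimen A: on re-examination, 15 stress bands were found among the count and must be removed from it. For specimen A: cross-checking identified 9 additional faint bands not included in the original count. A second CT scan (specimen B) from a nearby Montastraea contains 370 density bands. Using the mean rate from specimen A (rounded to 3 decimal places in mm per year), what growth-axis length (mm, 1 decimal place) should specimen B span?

1864.2 mm

Specimen A: after corrections the count is 404 − 15 + 9 = 398 density bands.
Specimen A: with 2 density bands per year, 398 / 2 = 199 years.
A: Extension rate ≈ 2005.4 / 199 = 10.077 mm per year.
Specimen B: with 2 density bands per year, 370 / 2 = 185 years. B's length ≈ 10.077 × 185 = 1864.2 mm.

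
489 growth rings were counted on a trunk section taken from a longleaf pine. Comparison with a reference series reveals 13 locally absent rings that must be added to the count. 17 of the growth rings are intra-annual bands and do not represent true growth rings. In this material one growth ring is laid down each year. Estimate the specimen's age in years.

Correcting the raw count gives 489 − 17 + 13 = 485 true growth rings.
At one growth ring per year, that is 485 years.

485 years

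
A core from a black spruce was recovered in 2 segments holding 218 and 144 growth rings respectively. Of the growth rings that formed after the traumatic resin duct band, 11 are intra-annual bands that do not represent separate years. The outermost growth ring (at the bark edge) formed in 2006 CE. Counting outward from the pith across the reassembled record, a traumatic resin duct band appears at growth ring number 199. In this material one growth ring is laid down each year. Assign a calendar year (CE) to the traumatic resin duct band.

1854 CE

Total growth rings = 218 + 144 = 362.
Between growth ring 199 and the bark edge there are 362 − 199 = 163 growth rings.
Excluding 11 false growth rings: 163 − 11 = 152.
2006 − 152 = 1854 CE.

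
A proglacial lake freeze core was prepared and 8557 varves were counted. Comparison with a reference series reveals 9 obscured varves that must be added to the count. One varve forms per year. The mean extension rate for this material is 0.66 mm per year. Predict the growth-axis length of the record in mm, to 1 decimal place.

5653.6 mm

Adjusted count: 8557 + 9 = 8566 varves.
Length ≈ 0.66 × 8566 = 5653.6 mm.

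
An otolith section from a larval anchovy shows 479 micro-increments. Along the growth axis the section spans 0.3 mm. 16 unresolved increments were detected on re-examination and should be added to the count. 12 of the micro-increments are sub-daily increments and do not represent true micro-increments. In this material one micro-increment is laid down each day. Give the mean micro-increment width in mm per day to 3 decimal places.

After corrections the count is 479 − 12 + 16 = 483 micro-increments.
Extension rate ≈ 0.3 / 483 = 0.001 mm per day.

0.001 mm per day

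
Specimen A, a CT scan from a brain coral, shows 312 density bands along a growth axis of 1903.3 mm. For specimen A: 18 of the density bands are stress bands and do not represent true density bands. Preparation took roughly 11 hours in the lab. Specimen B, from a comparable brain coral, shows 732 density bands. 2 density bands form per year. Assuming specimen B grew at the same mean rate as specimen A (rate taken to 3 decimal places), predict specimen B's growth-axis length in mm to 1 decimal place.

Specimen A: true density band count = 312 − 18 = 294.
Specimen A: dividing by 2 density bands per year: 294 / 2 = 147 years.
A: 1903.3 mm over 147 years gives 1903.3 / 147 ≈ 12.948 mm per year.
Specimen B: with 2 density bands per year, 732 / 2 = 366 years. B's length ≈ 12.948 × 366 = 4739.0 mm.

4739.0 mm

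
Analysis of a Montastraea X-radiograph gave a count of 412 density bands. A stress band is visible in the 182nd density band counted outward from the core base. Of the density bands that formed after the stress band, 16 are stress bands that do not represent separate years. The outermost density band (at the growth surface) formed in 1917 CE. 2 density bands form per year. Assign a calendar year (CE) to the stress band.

1810 CE

412 − 182 = 230 density bands lie beyond the stress band toward the growth surface.
Excluding 16 false density bands: 230 − 16 = 214.
214 density bands at 2 per year is 214 / 2 = 107 years.
Counting back 107 years from 1917 CE places the stress band in 1917 − 107 = 1810 CE.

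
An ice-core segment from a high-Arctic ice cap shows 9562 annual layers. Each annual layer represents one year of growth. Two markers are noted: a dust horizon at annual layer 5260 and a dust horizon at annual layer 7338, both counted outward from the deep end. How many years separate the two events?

Separation: 7338 − 5260 = 2078 annual layers.
That is 2078 years at one annual layer per year.

2078 years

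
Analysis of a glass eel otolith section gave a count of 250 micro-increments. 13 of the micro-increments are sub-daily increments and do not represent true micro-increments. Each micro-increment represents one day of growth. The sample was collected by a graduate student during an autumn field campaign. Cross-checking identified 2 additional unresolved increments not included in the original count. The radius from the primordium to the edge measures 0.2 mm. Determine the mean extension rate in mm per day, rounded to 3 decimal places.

True micro-increment count = 250 − 13 + 2 = 239.
0.2 mm over 239 days gives 0.2 / 239 ≈ 0.001 mm per day.

0.001 mm per day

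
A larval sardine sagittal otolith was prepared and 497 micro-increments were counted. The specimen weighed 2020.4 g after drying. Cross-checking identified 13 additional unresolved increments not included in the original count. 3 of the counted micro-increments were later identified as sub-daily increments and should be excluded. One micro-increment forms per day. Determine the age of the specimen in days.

Correcting the raw count gives 497 − 3 + 13 = 507 true micro-increments.
One micro-increment per day makes the duration 507 days.

507 d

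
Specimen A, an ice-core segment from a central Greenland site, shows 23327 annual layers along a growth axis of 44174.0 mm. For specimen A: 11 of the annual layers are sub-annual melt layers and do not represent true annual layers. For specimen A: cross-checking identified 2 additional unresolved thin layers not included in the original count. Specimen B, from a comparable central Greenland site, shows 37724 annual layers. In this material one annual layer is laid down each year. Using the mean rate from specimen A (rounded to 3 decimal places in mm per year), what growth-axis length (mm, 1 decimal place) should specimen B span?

Specimen A: correcting the raw count gives 23327 − 11 + 2 = 23318 true annual layers.
A: 44174.0 mm over 23318 years gives 44174.0 / 23318 ≈ 1.894 mm per year.
Length of B = 1.894 × 37724 = 71449.3 mm.

71449.3 mm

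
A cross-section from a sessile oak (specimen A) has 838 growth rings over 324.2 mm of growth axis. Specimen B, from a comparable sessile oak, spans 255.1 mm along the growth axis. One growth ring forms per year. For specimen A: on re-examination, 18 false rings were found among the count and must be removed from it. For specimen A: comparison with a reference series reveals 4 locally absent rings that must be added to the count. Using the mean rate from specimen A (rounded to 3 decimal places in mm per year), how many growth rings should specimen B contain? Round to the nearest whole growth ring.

Specimen A: true growth ring count = 838 − 18 + 4 = 824.
A: Extension rate ≈ 324.2 / 824 = 0.393 mm/yr.
Specimen B: 255.1 mm / 0.393 mm per year = 649.11 years ≈ 649 growth rings.

649 growth rings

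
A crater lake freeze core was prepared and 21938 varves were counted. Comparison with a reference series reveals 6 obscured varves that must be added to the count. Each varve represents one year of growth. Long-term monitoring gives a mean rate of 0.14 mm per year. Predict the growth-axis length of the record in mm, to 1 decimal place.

Correcting the raw count gives 21938 + 6 = 21944 true varves.
21944 years at 0.14 mm/year gives 0.14 × 21944 = 3072.2 mm.

3072.2 mm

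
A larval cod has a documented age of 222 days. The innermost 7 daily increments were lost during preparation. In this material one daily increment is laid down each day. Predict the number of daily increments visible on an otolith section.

Expected daily increments over 222 days: 222.
Less the 7 uncaptured daily increments: 222 − 7 = 215.

215 daily increments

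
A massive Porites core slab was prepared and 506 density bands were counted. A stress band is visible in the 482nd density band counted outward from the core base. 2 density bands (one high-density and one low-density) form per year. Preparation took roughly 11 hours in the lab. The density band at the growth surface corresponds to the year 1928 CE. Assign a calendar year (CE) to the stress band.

1916 CE

Between density band 482 and the growth surface there are 506 − 482 = 24 density bands.
With 2 density bands per year, 24 / 2 = 12 years.
The density band at the growth surface is 1928 CE, so the stress band dates to 1928 − 12 = 1916 CE.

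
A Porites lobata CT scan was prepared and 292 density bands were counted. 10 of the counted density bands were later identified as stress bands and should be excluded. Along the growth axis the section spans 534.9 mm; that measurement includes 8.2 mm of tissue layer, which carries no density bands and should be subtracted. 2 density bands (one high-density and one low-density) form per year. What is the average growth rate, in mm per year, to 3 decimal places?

3.735 mm per year

Adjusted count: 292 − 10 = 282 density bands.
Dividing by 2 density bands per year: 282 / 2 = 141 years.
The growth record spans 534.9 − 8.2 = 526.7 mm.
Mean rate = 526.7 mm / 141 years ≈ 3.735 mm per year.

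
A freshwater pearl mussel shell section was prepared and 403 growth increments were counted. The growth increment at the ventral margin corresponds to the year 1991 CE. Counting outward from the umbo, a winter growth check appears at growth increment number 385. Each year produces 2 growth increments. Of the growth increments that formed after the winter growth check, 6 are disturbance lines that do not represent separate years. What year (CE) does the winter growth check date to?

Between growth increment 385 and the ventral margin there are 403 − 385 = 18 growth increments.
Excluding 6 false growth increments: 18 − 6 = 12.
Dividing by 2 growth increments per year: 12 / 2 = 6 years.
Counting back 6 years from 1991 CE places the winter growth check in 1991 − 6 = 1985 CE.

1985 CE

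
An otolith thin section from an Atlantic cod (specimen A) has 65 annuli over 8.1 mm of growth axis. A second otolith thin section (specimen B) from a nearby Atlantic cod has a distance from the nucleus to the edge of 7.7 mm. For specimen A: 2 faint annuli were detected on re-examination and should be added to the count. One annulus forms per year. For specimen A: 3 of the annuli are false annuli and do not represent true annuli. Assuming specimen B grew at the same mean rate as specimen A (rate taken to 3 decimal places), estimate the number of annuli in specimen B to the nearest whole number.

Specimen A: adjusted count: 65 − 3 + 2 = 64 annuli.
A: Mean rate = 8.1 mm / 64 years ≈ 0.127 mm per year.
For B, 7.7 / 0.127 = 60.63 years ≈ 61 annuli.

61 annuli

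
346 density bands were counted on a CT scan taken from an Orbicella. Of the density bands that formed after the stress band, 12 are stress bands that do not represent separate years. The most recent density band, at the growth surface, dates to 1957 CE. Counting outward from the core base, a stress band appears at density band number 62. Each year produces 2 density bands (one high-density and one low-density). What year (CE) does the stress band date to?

1821 CE

The stress band sits at density band 62 from the core base, so 346 − 62 = 284 density bands formed after it.
Removing the 12 false density bands leaves 284 − 12 = 272 true density bands beyond the stress band.
Dividing by 2 density bands per year: 272 / 2 = 136 years.
The density band at the growth surface is 1957 CE, so the stress band dates to 1957 − 136 = 1821 CE.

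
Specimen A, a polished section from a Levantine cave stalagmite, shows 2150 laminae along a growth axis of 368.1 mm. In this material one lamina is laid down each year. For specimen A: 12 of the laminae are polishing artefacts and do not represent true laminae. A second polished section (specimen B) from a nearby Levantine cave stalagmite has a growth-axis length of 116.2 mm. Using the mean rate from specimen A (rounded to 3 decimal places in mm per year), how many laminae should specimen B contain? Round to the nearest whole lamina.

Specimen A: true lamina count = 2150 − 12 = 2138.
A: Mean rate = 368.1 mm / 2138 years ≈ 0.172 mm per year.
Specimen B: 116.2 mm / 0.172 mm per year = 675.58 years ≈ 676 laminae.

676 laminae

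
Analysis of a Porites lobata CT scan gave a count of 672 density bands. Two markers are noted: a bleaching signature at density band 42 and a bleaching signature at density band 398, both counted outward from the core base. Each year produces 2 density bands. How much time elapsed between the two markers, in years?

398 − 42 = 356 density bands lie between the two events.
Dividing by 2 density bands per year: 356 / 2 = 178 years.

178 years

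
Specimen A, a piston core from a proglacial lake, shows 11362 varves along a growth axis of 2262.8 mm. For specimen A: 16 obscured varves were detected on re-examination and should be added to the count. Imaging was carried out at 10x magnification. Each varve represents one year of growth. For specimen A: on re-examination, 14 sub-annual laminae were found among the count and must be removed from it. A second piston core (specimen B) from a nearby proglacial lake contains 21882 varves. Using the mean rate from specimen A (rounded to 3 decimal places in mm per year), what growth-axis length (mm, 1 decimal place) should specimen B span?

4354.5 mm

Specimen A: after corrections the count is 11362 − 14 + 16 = 11364 varves.
A: Extension rate ≈ 2262.8 / 11364 = 0.199 mm/yr.
Length of B = 0.199 × 21882 = 4354.5 mm.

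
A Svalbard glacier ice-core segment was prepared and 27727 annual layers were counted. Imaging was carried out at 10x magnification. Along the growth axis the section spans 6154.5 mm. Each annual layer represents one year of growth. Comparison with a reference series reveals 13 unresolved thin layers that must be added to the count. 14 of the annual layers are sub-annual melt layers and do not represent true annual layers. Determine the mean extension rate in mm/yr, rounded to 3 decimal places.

Adjusted count: 27727 − 14 + 13 = 27726 annual layers.
6154.5 mm over 27726 years gives 6154.5 / 27726 ≈ 0.222 mm/yr.

0.222 mm/yr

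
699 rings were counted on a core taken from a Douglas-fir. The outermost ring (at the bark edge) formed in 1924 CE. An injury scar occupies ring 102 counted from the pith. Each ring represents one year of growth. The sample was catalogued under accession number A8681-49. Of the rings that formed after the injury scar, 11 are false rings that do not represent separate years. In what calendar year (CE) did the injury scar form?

1338 CE

The injury scar sits at ring 102 from the pith, so 699 − 102 = 597 rings formed after it.
Excluding 11 false rings: 597 − 11 = 586.
The ring at the bark edge is 1924 CE, so the injury scar dates to 1924 − 586 = 1338 CE.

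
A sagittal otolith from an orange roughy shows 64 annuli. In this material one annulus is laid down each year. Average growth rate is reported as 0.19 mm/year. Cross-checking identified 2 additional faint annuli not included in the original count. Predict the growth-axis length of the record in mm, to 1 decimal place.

12.5 mm

True annulus count = 64 + 2 = 66.
Predicted length = 0.19 mm/year × 66 years = 12.5 mm.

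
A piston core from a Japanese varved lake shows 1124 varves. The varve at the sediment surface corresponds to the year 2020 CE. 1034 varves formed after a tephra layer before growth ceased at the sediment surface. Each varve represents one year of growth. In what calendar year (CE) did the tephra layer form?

1034 varves post-date the tephra layer.
The varve at the sediment surface is 2020 CE, so the tephra layer dates to 2020 − 1034 = 986 CE.

986 CE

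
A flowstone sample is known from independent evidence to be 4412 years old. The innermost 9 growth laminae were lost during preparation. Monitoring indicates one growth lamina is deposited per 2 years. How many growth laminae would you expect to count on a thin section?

2197 growth laminae

One growth lamina every 2 years means 4412 / 2 = 2206 growth laminae.
Less the 9 uncaptured growth laminae: 2206 − 9 = 2197.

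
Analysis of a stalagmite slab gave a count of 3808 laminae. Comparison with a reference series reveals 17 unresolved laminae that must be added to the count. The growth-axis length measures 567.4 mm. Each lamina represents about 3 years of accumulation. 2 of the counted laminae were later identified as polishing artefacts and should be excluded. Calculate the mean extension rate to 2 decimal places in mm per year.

True lamina count = 3808 − 2 + 17 = 3823.
3823 laminae at 3 years each span 3823 × 3 = 11469 years.
Extension rate ≈ 567.4 / 11469 = 0.05 mm per year.

0.05 mm per year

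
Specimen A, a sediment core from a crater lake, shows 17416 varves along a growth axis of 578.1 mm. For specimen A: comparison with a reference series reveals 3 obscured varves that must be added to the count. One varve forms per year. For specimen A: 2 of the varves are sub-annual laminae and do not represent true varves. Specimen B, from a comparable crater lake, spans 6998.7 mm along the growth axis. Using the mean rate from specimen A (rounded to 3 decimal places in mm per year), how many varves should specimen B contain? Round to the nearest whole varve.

212082 varves

Specimen A: adjusted count: 17416 − 2 + 3 = 17417 varves.
A: Mean rate = 578.1 mm / 17417 years ≈ 0.033 mm/year.
For B, 6998.7 / 0.033 = 212081.82 years ≈ 212082 varves.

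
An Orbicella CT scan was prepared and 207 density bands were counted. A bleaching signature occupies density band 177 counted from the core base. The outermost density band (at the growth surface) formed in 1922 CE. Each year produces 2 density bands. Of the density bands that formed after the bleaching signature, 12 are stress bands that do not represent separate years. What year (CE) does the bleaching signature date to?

Between density band 177 and the growth surface there are 207 − 177 = 30 density bands.
30 − 12 false = 18 true density bands after the bleaching signature.
18 density bands at 2 per year is 18 / 2 = 9 years.
Counting back 9 years from 1922 CE places the bleaching signature in 1922 − 9 = 1913 CE.

1913 CE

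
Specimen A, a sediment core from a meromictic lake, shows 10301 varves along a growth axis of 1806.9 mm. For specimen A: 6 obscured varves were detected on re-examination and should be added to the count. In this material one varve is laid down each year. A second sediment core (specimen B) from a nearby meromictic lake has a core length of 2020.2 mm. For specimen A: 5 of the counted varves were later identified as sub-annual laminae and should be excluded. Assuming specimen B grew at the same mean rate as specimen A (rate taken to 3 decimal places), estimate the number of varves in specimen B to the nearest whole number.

Specimen A: after corrections the count is 10301 − 5 + 6 = 10302 varves.
A: 1806.9 mm over 10302 years gives 1806.9 / 10302 ≈ 0.175 mm per year.
Specimen B: 2020.2 mm / 0.175 mm per year = 11544.00 years ≈ 11544 varves.

11544 varves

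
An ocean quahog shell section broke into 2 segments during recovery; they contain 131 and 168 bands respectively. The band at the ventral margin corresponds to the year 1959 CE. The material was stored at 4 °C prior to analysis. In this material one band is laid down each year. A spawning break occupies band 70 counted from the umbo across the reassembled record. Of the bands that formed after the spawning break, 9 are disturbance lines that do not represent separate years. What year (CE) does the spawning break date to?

1739 CE

Total bands = 131 + 168 = 299.
Between band 70 and the ventral margin there are 299 − 70 = 229 bands.
229 − 9 false = 220 true bands after the spawning break.
1959 − 220 = 1739 CE.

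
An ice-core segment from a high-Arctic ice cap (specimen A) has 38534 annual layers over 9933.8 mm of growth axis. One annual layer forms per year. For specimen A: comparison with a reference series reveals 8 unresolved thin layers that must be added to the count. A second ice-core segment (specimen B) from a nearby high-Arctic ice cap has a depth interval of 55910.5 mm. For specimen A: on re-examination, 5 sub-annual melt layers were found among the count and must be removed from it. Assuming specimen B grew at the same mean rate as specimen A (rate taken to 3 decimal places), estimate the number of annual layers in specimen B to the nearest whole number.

216707 annual layers

Specimen A: adjusted count: 38534 − 5 + 8 = 38537 annual layers.
A: Extension rate ≈ 9933.8 / 38537 = 0.258 mm/yr.
Specimen B: 55910.5 mm / 0.258 mm per year = 216707.36 years ≈ 216707 annual layers.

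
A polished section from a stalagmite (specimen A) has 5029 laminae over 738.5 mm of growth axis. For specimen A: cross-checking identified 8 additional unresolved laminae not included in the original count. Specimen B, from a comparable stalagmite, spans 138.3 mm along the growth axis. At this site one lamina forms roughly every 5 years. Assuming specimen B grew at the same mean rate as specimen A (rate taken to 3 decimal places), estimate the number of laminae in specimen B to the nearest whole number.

954 laminae

Specimen A: adjusted count: 5029 + 8 = 5037 laminae.
Specimen A: at 5 years per lamina, 5037 × 5 = 25185 years.
A: Extension rate ≈ 738.5 / 25185 = 0.029 mm/yr.
Specimen B: 138.3 mm / 0.029 mm per year = 4768.97 years; at 5 years per lamina that is 4768.97 / 5 ≈ 954 laminae.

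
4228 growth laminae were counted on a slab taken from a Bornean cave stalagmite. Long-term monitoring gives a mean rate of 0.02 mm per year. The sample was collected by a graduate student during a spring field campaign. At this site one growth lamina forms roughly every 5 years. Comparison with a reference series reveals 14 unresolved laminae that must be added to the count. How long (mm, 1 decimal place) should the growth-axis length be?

Correcting the raw count gives 4228 + 14 = 4242 true growth laminae.
Multiplying by 5 years per growth lamina: 4242 × 5 = 21210 years.
21210 years at 0.02 mm/year gives 0.02 × 21210 = 424.2 mm.

424.2 mm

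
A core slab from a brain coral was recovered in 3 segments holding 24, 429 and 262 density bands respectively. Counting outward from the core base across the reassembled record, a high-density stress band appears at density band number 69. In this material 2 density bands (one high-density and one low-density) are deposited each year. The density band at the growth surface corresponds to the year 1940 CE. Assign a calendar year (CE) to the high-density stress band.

1617 CE

Total density bands = 24 + 429 + 262 = 715.
The high-density stress band sits at density band 69 from the core base, so 715 − 69 = 646 density bands formed after it.
With 2 density bands per year, 646 / 2 = 323 years.
1940 − 323 = 1617 CE.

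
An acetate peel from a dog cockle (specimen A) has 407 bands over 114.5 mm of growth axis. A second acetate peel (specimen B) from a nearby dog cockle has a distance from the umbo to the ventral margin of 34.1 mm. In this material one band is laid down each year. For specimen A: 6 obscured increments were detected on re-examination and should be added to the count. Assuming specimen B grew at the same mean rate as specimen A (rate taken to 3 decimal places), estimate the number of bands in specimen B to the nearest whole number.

123 bands

Specimen A: correcting the raw count gives 407 + 6 = 413 true bands.
A: 114.5 mm over 413 years gives 114.5 / 413 ≈ 0.277 mm per year.
B spans 34.1 / 0.277 = 123.10 years ≈ 123 bands.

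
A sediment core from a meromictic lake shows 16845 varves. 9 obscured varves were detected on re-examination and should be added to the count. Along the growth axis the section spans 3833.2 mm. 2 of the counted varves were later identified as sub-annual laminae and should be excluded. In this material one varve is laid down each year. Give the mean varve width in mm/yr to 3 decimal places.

After corrections the count is 16845 − 2 + 9 = 16852 varves.
3833.2 mm over 16852 years gives 3833.2 / 16852 ≈ 0.227 mm/yr.

0.227 mm/yr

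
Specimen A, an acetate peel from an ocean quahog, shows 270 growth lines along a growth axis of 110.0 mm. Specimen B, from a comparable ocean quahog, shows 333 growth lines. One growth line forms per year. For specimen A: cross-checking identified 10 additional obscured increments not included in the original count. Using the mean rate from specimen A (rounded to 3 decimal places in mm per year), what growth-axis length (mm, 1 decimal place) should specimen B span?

130.9 mm

Specimen A: correcting the raw count gives 270 + 10 = 280 true growth lines.
A: Extension rate ≈ 110.0 / 280 = 0.393 mm per year.
B's length ≈ 0.393 × 333 = 130.9 mm.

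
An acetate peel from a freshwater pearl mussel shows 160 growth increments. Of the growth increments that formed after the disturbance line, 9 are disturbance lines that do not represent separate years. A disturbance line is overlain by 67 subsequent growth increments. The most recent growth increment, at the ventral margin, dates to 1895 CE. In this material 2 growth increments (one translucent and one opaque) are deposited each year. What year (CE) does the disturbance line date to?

1866 CE

67 growth increments post-date the disturbance line.
Removing the 9 false growth increments leaves 67 − 9 = 58 true growth increments beyond the disturbance line.
58 growth increments at 2 per year is 58 / 2 = 29 years.
The growth increment at the ventral margin is 1895 CE, so the disturbance line dates to 1895 − 29 = 1866 CE.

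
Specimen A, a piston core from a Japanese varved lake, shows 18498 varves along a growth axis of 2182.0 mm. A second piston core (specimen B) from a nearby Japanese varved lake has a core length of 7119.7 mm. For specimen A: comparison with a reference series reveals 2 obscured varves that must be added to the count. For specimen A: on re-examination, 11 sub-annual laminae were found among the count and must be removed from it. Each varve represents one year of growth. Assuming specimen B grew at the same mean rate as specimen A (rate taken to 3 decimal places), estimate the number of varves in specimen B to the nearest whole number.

60336 varves

Specimen A: adjusted count: 18498 − 11 + 2 = 18489 varves.
A: 2182.0 mm over 18489 years gives 2182.0 / 18489 ≈ 0.118 mm/yr.
B spans 7119.7 / 0.118 = 60336.44 years ≈ 60336 varves.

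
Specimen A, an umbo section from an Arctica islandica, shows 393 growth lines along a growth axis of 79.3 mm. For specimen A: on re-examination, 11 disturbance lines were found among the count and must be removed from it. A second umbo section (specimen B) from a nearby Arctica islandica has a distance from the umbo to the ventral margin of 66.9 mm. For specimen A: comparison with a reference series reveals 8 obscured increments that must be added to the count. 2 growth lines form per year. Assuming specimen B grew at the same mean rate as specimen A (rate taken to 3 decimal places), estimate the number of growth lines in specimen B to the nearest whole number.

Specimen A: adjusted count: 393 − 11 + 8 = 390 growth lines.
Specimen A: with 2 growth lines per year, 390 / 2 = 195 years.
A: 79.3 mm over 195 years gives 79.3 / 195 ≈ 0.407 mm per year.
For B, 66.9 / 0.407 = 164.37 years; at 2 growth lines per year that is 164.37 × 2 ≈ 329 growth lines.

329 growth lines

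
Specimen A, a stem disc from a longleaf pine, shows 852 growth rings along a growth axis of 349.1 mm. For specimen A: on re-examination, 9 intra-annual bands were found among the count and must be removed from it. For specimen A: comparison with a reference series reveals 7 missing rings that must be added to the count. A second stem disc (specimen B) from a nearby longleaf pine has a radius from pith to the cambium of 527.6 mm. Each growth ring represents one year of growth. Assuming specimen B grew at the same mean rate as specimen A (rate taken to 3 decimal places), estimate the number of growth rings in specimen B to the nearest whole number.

Specimen A: after corrections the count is 852 − 9 + 7 = 850 growth rings.
A: 349.1 mm over 850 years gives 349.1 / 850 ≈ 0.411 mm/yr.
B spans 527.6 / 0.411 = 1283.70 years ≈ 1284 growth rings.

1284 growth rings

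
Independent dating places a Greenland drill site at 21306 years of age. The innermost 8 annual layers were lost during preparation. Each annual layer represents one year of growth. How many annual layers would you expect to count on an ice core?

At one annual layer per year, 21306 years correspond to 21306 annual layers.
21306 − 8 missed = 21298 annual layers expected in the prepared section.

21298 annual layers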